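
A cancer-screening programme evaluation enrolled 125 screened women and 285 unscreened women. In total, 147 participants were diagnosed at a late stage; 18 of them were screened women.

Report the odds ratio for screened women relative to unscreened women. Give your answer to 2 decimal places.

OR ≈ 0.20

screened women without the outcome: 125 − 18 = 107
unscreened women with the outcome: 147 − 18 = 129
unscreened women without the outcome: 285 − 129 = 156
OR = (18 × 156) / (107 × 129) = 2808/13803 ≈ 0.20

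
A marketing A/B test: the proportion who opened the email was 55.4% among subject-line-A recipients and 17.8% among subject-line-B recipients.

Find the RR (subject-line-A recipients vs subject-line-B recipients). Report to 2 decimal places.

RR = 0.5540 / 0.1780 = 3.11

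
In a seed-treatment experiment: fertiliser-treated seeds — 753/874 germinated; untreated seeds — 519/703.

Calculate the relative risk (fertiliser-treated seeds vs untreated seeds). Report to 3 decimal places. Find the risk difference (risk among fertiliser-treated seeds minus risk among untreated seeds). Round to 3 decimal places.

risk, fertiliser-treated seeds = 753/874 = 0.8616
risk, untreated seeds = 519/703 = 0.7383
RR = 0.8616 / 0.7383 = 1.167
risk difference = 0.8616 − 0.7383 = 0.123

RR = 1.167; RD = 0.123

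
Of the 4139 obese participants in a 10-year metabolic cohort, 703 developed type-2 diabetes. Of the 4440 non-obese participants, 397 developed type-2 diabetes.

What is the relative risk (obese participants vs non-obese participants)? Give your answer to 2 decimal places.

risk, obese participants = 703/4139 = 0.1698
risk, non-obese participants = 397/4440 = 0.0894
RR = 0.1698 / 0.0894 = 1.90

RR ≈ 1.90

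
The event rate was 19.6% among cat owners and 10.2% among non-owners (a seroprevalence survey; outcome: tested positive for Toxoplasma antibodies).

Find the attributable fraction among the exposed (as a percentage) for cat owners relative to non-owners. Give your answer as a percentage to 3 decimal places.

AR% = (0.1960 − 0.1020) / 0.1960 = 0.4796 → 47.959%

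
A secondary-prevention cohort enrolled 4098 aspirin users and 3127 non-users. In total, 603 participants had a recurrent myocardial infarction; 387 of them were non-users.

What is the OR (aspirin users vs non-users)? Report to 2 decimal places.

aspirin users with the outcome: 603 − 387 = 216
aspirin users without the outcome: 4098 − 216 = 3882
non-users without the outcome: 3127 − 387 = 2740
odds, aspirin users = 216/3882 = 0.0556
odds, non-users = 387/2740 = 0.1412
OR = 0.0556 / 0.1412 = 0.39

0.39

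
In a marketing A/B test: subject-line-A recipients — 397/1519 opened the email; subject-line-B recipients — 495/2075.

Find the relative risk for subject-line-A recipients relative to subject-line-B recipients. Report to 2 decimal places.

risk, subject-line-A recipients = 397/1519 = 0.2614
risk, subject-line-B recipients = 495/2075 = 0.2386
RR = 0.2614 / 0.2386 = 1.10

RR ≈ 1.10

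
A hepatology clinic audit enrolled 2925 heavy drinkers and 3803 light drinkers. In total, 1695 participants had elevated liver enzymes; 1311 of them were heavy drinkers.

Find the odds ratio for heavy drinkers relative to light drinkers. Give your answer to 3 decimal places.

OR ≈ 7.232

heavy drinkers without the outcome: 2925 − 1311 = 1614
light drinkers with the outcome: 1695 − 1311 = 384
light drinkers without the outcome: 3803 − 384 = 3419
OR = (1311 × 3419) / (1614 × 384) = 4482309/619776 ≈ 7.232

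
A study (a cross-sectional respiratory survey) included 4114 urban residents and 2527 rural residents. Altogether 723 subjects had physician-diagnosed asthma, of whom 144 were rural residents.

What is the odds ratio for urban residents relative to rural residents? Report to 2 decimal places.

2.71

urban residents with the outcome: 723 − 144 = 579
urban residents without the outcome: 4114 − 579 = 3535
rural residents without the outcome: 2527 − 144 = 2383
odds, urban residents = 579/3535 = 0.1638
odds, rural residents = 144/2383 = 0.0604
OR = 0.1638 / 0.0604 = 2.71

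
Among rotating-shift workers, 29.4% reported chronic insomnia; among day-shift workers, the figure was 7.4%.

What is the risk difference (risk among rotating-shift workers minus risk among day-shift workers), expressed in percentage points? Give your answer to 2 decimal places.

risk difference = 0.2940 − 0.0740 = 0.2200 → 22.00 percentage points

RD: 22.00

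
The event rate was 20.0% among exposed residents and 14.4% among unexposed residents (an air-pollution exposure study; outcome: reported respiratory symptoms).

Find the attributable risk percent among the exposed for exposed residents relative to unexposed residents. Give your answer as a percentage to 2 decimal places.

AR% = (0.2000 − 0.1440) / 0.2000 = 0.2800 → 28.00%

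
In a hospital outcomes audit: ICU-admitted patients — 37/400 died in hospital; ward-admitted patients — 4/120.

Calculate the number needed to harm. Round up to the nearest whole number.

NNH: 17

risk, ICU-admitted patients = 37/400 = 0.092500
risk, ward-admitted patients = 4/120 = 0.033333
absolute risk difference = 0.059167
1 / 0.059167 = 16.901 → round up → 17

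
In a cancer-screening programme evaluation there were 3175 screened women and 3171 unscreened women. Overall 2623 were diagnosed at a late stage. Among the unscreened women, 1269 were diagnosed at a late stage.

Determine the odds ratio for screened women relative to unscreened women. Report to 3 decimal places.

1.114

screened women with the outcome: 2623 − 1269 = 1354
screened women without the outcome: 3175 − 1354 = 1821
unscreened women without the outcome: 3171 − 1269 = 1902
OR = (1354 × 1902) / (1821 × 1269) = 2575308/2310849 ≈ 1.114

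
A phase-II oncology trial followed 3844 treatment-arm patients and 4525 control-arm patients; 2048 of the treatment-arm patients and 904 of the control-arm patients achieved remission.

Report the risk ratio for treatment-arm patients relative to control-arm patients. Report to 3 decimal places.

risk, treatment-arm patients = 2048/3844 = 0.5328
risk, control-arm patients = 904/4525 = 0.1998
RR = 0.5328 / 0.1998 = 2.667

2.667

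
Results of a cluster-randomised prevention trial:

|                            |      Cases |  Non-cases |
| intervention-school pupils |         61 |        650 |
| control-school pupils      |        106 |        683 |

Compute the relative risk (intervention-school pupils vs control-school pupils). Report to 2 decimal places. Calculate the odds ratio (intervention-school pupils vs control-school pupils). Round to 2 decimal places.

RR = 0.64; OR = 0.60

risk, intervention-school pupils = 61/711 = 0.0858
risk, control-school pupils = 106/789 = 0.1343
RR = 0.0858 / 0.1343 = 0.64
odds, intervention-school pupils = 61/650 = 0.0938
odds, control-school pupils = 106/683 = 0.1552
OR = 0.0938 / 0.1552 = 0.60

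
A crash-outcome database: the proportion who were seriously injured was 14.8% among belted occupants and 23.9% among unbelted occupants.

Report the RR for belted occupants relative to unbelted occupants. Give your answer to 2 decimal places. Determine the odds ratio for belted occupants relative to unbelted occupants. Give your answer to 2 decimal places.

RR = 0.1480 / 0.2390 = 0.62
odds, belted occupants = 0.1480/0.8520 = 0.1737
odds, unbelted occupants = 0.2390/0.7610 = 0.3141
OR = 0.1737 / 0.3141 = 0.55

RR = 0.62; OR = 0.55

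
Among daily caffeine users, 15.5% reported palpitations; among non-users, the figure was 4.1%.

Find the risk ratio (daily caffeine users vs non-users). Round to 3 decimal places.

RR = 0.15500 / 0.04100 = 3.780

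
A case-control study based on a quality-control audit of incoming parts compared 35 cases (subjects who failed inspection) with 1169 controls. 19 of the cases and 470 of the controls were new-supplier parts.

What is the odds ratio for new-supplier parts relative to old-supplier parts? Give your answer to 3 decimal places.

OR = (19 × 699) / (470 × 16) = 13281/7520 ≈ 1.766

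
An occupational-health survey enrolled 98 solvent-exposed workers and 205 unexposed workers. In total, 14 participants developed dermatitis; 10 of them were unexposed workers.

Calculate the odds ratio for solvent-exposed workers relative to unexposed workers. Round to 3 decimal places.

OR: 0.830

solvent-exposed workers with the outcome: 14 − 10 = 4
solvent-exposed workers without the outcome: 98 − 4 = 94
unexposed workers without the outcome: 205 − 10 = 195
OR = (4 × 195) / (94 × 10) = 780/940 ≈ 0.830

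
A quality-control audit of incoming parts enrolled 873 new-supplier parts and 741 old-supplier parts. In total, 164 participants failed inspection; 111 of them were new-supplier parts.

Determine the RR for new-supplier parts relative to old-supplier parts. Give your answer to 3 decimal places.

1.778

new-supplier parts without the outcome: 873 − 111 = 762
old-supplier parts with the outcome: 164 − 111 = 53
old-supplier parts without the outcome: 741 − 53 = 688
risk, new-supplier parts = 111/873 = 0.1271
risk, old-supplier parts = 53/741 = 0.0715
RR = 0.1271 / 0.0715 = 1.778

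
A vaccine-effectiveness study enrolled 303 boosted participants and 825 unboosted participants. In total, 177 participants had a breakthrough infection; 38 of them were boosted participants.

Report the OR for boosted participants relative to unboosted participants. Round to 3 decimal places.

0.708

boosted participants without the outcome: 303 − 38 = 265
unboosted participants with the outcome: 177 − 38 = 139
unboosted participants without the outcome: 825 − 139 = 686
odds, boosted participants = 38/265 = 0.1434
odds, unboosted participants = 139/686 = 0.2026
OR = 0.1434 / 0.2026 = 0.708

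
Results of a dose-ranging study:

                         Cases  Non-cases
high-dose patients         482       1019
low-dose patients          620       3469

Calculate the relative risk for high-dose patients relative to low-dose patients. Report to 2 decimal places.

RR: 2.12

risk, high-dose patients = 482/1501 = 0.3211
risk, low-dose patients = 620/4089 = 0.1516
RR = 0.3211 / 0.1516 = 2.12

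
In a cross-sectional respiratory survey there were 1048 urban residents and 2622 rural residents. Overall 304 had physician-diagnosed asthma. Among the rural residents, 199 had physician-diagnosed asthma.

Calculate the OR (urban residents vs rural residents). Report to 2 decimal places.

urban residents with the outcome: 304 − 199 = 105
urban residents without the outcome: 1048 − 105 = 943
rural residents without the outcome: 2622 − 199 = 2423
OR = (105 × 2423) / (943 × 199) = 254415/187657 ≈ 1.36

OR = 1.36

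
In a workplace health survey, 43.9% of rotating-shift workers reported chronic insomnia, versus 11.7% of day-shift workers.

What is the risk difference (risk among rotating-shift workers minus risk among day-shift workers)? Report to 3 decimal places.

risk difference = 0.4390 − 0.1170 = 0.322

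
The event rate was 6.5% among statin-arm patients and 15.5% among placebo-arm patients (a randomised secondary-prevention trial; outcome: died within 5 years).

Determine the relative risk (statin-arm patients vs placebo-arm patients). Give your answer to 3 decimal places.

RR = 0.0650 / 0.1550 = 0.419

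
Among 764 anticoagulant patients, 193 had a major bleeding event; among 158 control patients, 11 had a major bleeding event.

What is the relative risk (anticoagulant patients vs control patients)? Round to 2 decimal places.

risk, anticoagulant patients = 193/764 = 0.2526
risk, control patients = 11/158 = 0.0696
RR = 0.2526 / 0.0696 = 3.63

3.63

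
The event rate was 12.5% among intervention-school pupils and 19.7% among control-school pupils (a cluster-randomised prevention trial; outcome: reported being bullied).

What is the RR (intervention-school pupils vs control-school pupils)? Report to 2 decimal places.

RR = 0.1250 / 0.1970 = 0.63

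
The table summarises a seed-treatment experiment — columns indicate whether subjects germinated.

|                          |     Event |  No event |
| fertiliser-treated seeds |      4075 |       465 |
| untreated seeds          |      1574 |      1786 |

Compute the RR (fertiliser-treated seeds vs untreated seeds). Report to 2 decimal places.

risk, fertiliser-treated seeds = 4075/4540 = 0.8976
risk, untreated seeds = 1574/3360 = 0.4685
RR = 0.8976 / 0.4685 = 1.92

1.92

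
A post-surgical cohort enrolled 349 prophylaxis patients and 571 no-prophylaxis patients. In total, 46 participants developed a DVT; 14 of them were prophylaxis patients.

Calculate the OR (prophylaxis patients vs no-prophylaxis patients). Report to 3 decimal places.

prophylaxis patients without the outcome: 349 − 14 = 335
no-prophylaxis patients with the outcome: 46 − 14 = 32
no-prophylaxis patients without the outcome: 571 − 32 = 539
odds, prophylaxis patients = 14/335 = 0.04179
odds, no-prophylaxis patients = 32/539 = 0.05937
OR = 0.04179 / 0.05937 = 0.704

0.704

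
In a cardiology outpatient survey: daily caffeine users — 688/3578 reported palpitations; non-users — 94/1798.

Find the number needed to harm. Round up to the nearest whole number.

NNH ≈ 8

risk, daily caffeine users = 688/3578 = 0.192286
risk, non-users = 94/1798 = 0.052280
absolute risk difference = 0.140006
1 / 0.140006 = 7.143 → round up → 8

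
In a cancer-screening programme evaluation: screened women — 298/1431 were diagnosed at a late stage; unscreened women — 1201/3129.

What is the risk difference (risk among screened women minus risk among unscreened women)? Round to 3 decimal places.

RD ≈ -0.176

risk, screened women = 298/1431 = 0.2082
risk, unscreened women = 1201/3129 = 0.3838
risk difference = 0.2082 − 0.3838 = -0.176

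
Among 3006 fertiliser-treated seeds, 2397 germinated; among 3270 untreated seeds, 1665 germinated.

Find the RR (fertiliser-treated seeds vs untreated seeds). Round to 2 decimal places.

RR: 1.57

risk, fertiliser-treated seeds = 2397/3006 = 0.7974
risk, untreated seeds = 1665/3270 = 0.5092
RR = 0.7974 / 0.5092 = 1.57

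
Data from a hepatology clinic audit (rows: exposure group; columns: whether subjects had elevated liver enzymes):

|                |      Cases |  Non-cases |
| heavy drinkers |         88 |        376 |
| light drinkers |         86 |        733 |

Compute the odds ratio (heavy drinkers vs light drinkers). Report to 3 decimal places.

OR = (88 × 733) / (376 × 86) = 64504/32336 ≈ 1.995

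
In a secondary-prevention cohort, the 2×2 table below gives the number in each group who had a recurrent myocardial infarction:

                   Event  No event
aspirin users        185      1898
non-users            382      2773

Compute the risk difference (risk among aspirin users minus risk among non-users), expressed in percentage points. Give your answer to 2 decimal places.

risk, aspirin users = 185/2083 = 0.0888
risk, non-users = 382/3155 = 0.1211
risk difference = 0.0888 − 0.1211 = -0.0323 → -3.23 percentage points

-3.23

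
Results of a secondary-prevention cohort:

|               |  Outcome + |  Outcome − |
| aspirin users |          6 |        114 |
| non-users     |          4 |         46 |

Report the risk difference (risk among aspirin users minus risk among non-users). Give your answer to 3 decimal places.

risk, aspirin users = 6/120 = 0.0500
risk, non-users = 4/50 = 0.0800
risk difference = 0.0500 − 0.0800 = -0.030

-0.030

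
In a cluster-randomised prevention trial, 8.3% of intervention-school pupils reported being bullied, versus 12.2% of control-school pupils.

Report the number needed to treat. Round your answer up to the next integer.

NNT: 26

absolute risk difference = 0.039000
1 / 0.039000 = 25.641 → round up → 26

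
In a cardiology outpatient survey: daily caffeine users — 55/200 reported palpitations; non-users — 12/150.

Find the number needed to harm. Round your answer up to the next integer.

risk, daily caffeine users = 55/200 = 0.275000
risk, non-users = 12/150 = 0.080000
absolute risk difference = 0.195000
1 / 0.195000 = 5.128 → round up → 6

NNH ≈ 6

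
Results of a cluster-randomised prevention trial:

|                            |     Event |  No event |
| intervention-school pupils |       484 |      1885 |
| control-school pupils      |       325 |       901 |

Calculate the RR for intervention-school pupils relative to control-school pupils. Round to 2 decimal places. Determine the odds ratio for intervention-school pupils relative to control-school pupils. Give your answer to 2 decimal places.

RR = 0.77; OR = 0.71

risk, intervention-school pupils = 484/2369 = 0.2043
risk, control-school pupils = 325/1226 = 0.2651
RR = 0.2043 / 0.2651 = 0.77
odds, intervention-school pupils = 484/1885 = 0.2568
odds, control-school pupils = 325/901 = 0.3607
OR = 0.2568 / 0.3607 = 0.71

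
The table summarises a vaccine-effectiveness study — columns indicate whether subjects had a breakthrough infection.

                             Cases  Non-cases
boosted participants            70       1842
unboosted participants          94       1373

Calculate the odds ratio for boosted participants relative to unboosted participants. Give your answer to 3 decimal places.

OR = (70 × 1373) / (1842 × 94) = 96110/173148 ≈ 0.555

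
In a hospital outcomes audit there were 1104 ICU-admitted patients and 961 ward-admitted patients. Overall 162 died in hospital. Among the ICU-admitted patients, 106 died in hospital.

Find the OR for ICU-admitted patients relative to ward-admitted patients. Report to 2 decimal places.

1.72

ICU-admitted patients without the outcome: 1104 − 106 = 998
ward-admitted patients with the outcome: 162 − 106 = 56
ward-admitted patients without the outcome: 961 − 56 = 905
OR = (106 × 905) / (998 × 56) = 95930/55888 ≈ 1.72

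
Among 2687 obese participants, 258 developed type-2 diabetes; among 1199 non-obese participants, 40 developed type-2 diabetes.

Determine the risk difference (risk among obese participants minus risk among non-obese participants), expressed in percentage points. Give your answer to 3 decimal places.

6.266

risk, obese participants = 258/2687 = 0.09602
risk, non-obese participants = 40/1199 = 0.03336
risk difference = 0.09602 − 0.03336 = 0.06266 → 6.266 percentage points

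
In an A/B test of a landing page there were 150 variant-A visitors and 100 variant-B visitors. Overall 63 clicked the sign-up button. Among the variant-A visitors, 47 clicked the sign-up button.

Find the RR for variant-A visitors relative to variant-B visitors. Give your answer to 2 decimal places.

RR: 1.96

variant-A visitors without the outcome: 150 − 47 = 103
variant-B visitors with the outcome: 63 − 47 = 16
variant-B visitors without the outcome: 100 − 16 = 84
risk, variant-A visitors = 47/150 = 0.3133
risk, variant-B visitors = 16/100 = 0.1600
RR = 0.3133 / 0.1600 = 1.96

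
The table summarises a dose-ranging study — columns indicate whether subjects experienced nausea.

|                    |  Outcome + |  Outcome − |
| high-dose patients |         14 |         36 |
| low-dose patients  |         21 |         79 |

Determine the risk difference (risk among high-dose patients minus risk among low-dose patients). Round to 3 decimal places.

risk, high-dose patients = 14/50 = 0.2800
risk, low-dose patients = 21/100 = 0.2100
risk difference = 0.2800 − 0.2100 = 0.070

RD = 0.070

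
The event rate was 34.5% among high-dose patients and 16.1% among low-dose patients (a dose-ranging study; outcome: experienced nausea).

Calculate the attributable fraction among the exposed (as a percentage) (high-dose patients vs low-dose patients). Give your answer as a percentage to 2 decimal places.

AR% = (0.3450 − 0.1610) / 0.3450 = 0.5333 → 53.33%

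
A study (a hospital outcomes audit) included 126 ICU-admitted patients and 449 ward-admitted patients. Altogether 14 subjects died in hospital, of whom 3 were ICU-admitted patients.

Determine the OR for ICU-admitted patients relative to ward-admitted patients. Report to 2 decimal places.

ICU-admitted patients without the outcome: 126 − 3 = 123
ward-admitted patients with the outcome: 14 − 3 = 11
ward-admitted patients without the outcome: 449 − 11 = 438
odds, ICU-admitted patients = 3/123 = 0.02439
odds, ward-admitted patients = 11/438 = 0.02511
OR = 0.02439 / 0.02511 = 0.97

OR ≈ 0.97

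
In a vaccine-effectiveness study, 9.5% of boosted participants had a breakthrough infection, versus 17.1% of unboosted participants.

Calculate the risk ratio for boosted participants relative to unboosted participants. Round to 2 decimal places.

RR = 0.0950 / 0.1710 = 0.56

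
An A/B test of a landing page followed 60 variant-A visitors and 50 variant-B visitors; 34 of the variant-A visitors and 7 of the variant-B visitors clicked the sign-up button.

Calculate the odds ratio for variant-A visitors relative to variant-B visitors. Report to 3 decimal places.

odds, variant-A visitors = 34/26 = 1.3077
odds, variant-B visitors = 7/43 = 0.1628
OR = 1.3077 / 0.1628 = 8.033

8.033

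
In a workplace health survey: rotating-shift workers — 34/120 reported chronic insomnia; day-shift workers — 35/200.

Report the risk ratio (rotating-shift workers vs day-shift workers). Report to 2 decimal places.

risk, rotating-shift workers = 34/120 = 0.2833
risk, day-shift workers = 35/200 = 0.1750
RR = 0.2833 / 0.1750 = 1.62

RR ≈ 1.62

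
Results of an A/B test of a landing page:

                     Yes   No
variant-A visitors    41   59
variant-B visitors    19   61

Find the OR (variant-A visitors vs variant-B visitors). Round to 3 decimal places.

odds, variant-A visitors = 41/59 = 0.6949
odds, variant-B visitors = 19/61 = 0.3115
OR = 0.6949 / 0.3115 = 2.231

OR: 2.231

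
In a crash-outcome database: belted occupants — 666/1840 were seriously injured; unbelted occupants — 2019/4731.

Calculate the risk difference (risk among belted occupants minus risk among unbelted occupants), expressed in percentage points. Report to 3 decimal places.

risk, belted occupants = 666/1840 = 0.3620
risk, unbelted occupants = 2019/4731 = 0.4268
risk difference = 0.3620 − 0.4268 = -0.0648 → -6.480 percentage points

RD = -6.480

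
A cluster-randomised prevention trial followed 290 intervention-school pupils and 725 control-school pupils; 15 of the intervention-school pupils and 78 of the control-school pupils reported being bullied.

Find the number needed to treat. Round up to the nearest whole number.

NNT: 18

risk, intervention-school pupils = 15/290 = 0.051724
risk, control-school pupils = 78/725 = 0.107586
absolute risk difference = 0.055862
1 / 0.055862 = 17.901 → round up → 18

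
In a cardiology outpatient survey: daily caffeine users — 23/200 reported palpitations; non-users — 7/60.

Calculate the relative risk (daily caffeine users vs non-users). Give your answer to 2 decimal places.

0.99

risk, daily caffeine users = 23/200 = 0.1150
risk, non-users = 7/60 = 0.1167
RR = 0.1150 / 0.1167 = 0.99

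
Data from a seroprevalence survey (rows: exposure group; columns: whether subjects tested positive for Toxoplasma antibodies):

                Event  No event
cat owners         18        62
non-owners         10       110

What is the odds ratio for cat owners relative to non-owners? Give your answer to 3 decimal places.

odds, cat owners = 18/62 = 0.2903
odds, non-owners = 10/110 = 0.0909
OR = 0.2903 / 0.0909 = 3.194

3.194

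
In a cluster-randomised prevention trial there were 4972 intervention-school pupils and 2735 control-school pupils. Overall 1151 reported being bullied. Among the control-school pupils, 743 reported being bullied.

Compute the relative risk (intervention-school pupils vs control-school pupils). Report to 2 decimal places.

0.30

intervention-school pupils with the outcome: 1151 − 743 = 408
intervention-school pupils without the outcome: 4972 − 408 = 4564
control-school pupils without the outcome: 2735 − 743 = 1992
risk, intervention-school pupils = 408/4972 = 0.0821
risk, control-school pupils = 743/2735 = 0.2717
RR = 0.0821 / 0.2717 = 0.30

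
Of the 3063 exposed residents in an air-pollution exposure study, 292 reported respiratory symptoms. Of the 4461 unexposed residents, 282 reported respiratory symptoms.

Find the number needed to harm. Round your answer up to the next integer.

risk, exposed residents = 292/3063 = 0.095331
risk, unexposed residents = 282/4461 = 0.063215
absolute risk difference = 0.032117
1 / 0.032117 = 31.136 → round up → 32

32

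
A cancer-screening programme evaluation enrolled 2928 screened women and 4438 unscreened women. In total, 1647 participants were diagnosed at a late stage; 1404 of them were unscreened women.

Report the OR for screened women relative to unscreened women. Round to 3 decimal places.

0.196

screened women with the outcome: 1647 − 1404 = 243
screened women without the outcome: 2928 − 243 = 2685
unscreened women without the outcome: 4438 − 1404 = 3034
OR = (243 × 3034) / (2685 × 1404) = 737262/3769740 ≈ 0.196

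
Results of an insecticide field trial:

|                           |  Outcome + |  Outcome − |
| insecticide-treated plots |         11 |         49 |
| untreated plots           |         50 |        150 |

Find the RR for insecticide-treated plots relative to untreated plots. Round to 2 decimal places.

RR: 0.73

risk, insecticide-treated plots = 11/60 = 0.1833
risk, untreated plots = 50/200 = 0.2500
RR = 0.1833 / 0.2500 = 0.73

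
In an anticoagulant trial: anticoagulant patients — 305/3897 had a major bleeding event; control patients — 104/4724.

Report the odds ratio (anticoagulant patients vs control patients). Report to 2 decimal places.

OR = (305 × 4620) / (3592 × 104) = 1409100/373568 ≈ 3.77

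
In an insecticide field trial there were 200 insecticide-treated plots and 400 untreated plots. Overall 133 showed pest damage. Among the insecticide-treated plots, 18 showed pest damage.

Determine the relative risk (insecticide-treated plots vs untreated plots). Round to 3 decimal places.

0.313

insecticide-treated plots without the outcome: 200 − 18 = 182
untreated plots with the outcome: 133 − 18 = 115
untreated plots without the outcome: 400 − 115 = 285
risk, insecticide-treated plots = 18/200 = 0.0900
risk, untreated plots = 115/400 = 0.2875
RR = 0.0900 / 0.2875 = 0.313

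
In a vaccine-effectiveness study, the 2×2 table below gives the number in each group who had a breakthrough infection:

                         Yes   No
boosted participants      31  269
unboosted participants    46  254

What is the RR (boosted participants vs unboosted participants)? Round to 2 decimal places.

0.67

risk, boosted participants = 31/300 = 0.1033
risk, unboosted participants = 46/300 = 0.1533
RR = 0.1033 / 0.1533 = 0.67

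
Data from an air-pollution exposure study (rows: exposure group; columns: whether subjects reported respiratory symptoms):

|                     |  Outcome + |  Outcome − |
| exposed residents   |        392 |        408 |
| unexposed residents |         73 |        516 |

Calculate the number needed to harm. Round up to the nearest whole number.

risk, exposed residents = 392/800 = 0.490000
risk, unexposed residents = 73/589 = 0.123939
absolute risk difference = 0.366061
1 / 0.366061 = 2.732 → round up → 3

3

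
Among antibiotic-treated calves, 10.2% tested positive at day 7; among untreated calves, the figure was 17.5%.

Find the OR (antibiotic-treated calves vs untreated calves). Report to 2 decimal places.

OR = 0.54

odds, antibiotic-treated calves = 0.1020/0.8980 = 0.1136
odds, untreated calves = 0.1750/0.8250 = 0.2121
OR = 0.1136 / 0.2121 = 0.54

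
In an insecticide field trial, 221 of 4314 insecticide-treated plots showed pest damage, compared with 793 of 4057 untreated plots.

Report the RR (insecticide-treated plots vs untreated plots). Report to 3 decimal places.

RR ≈ 0.262

risk, insecticide-treated plots = 221/4314 = 0.0512
risk, untreated plots = 793/4057 = 0.1955
RR = 0.0512 / 0.1955 = 0.262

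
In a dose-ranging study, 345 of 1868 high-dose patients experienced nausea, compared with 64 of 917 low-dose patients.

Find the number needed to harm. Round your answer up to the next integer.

NNH: 9

risk, high-dose patients = 345/1868 = 0.184690
risk, low-dose patients = 64/917 = 0.069793
absolute risk difference = 0.114897
1 / 0.114897 = 8.703 → round up → 9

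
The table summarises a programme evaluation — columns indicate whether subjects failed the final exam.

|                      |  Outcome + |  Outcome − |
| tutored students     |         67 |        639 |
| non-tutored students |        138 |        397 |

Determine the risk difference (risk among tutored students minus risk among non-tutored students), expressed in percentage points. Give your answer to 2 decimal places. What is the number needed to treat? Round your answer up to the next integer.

risk, tutored students = 67/706 = 0.0949
risk, non-tutored students = 138/535 = 0.2579
risk difference = 0.0949 − 0.2579 = -0.1630 → -16.30 percentage points
absolute risk difference = 0.163043
1 / 0.163043 = 6.133 → round up → 7

RD = -16.30; NNT = 7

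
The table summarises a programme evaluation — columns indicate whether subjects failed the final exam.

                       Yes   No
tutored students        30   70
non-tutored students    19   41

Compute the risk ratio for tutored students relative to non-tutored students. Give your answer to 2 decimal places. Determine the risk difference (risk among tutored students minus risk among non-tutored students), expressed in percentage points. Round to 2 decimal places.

RR = 0.95; RD = -1.67

risk, tutored students = 30/100 = 0.3000
risk, non-tutored students = 19/60 = 0.3167
RR = 0.3000 / 0.3167 = 0.95
risk difference = 0.3000 − 0.3167 = -0.0167 → -1.67 percentage points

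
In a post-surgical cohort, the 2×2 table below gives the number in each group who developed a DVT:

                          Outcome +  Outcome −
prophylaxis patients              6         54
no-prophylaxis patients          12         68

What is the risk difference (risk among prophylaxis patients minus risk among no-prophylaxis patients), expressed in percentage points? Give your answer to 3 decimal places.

RD = -5.000

risk, prophylaxis patients = 6/60 = 0.1000
risk, no-prophylaxis patients = 12/80 = 0.1500
risk difference = 0.1000 − 0.1500 = -0.0500 → -5.000 percentage points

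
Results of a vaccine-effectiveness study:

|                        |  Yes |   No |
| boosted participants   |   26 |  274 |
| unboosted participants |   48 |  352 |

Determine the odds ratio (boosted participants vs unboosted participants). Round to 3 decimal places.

OR = (26 × 352) / (274 × 48) = 9152/13152 ≈ 0.696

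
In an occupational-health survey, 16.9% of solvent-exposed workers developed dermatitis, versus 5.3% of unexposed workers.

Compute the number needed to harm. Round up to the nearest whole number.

9

absolute risk difference = 0.116000
1 / 0.116000 = 8.621 → round up → 9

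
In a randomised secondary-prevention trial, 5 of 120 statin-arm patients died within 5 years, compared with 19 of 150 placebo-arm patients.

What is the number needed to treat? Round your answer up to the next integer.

risk, statin-arm patients = 5/120 = 0.041667
risk, placebo-arm patients = 19/150 = 0.126667
absolute risk difference = 0.085000
1 / 0.085000 = 11.765 → round up → 12

NNT = 12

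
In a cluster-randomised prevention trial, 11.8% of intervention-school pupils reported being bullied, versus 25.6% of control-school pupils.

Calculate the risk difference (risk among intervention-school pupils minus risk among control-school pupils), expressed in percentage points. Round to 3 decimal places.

-13.800

risk difference = 0.1180 − 0.2560 = -0.1380 → -13.800 percentage points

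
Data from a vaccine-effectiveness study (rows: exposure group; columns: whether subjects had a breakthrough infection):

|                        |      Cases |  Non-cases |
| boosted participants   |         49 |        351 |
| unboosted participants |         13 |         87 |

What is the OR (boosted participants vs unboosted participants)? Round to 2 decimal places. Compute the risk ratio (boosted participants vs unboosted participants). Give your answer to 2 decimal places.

OR = (49 × 87) / (351 × 13) = 4263/4563 ≈ 0.93
risk, boosted participants = 49/400 = 0.1225
risk, unboosted participants = 13/100 = 0.1300
RR = 0.1225 / 0.1300 = 0.94

OR = 0.93; RR = 0.94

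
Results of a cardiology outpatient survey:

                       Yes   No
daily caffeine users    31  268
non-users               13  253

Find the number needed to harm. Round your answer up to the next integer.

NNH = 19

risk, daily caffeine users = 31/299 = 0.103679
risk, non-users = 13/266 = 0.048872
absolute risk difference = 0.054807
1 / 0.054807 = 18.246 → round up → 19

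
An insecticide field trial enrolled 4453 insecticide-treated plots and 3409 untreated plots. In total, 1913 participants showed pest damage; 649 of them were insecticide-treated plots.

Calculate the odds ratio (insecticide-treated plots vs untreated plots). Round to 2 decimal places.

0.29

insecticide-treated plots without the outcome: 4453 − 649 = 3804
untreated plots with the outcome: 1913 − 649 = 1264
untreated plots without the outcome: 3409 − 1264 = 2145
OR = (649 × 2145) / (3804 × 1264) = 1392105/4808256 ≈ 0.29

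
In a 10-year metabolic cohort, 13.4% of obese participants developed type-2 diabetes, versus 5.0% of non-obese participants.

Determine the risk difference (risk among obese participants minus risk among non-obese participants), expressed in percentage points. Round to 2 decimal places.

RD = 8.40

risk difference = 0.1340 − 0.0500 = 0.0840 → 8.40 percentage points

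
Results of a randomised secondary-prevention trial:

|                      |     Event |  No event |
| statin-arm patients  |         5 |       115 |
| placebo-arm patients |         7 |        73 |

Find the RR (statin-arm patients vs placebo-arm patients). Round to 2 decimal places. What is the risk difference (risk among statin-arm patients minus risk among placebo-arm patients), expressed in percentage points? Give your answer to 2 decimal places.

RR = 0.48; RD = -4.58

risk, statin-arm patients = 5/120 = 0.04167
risk, placebo-arm patients = 7/80 = 0.08750
RR = 0.04167 / 0.08750 = 0.48
risk difference = 0.04167 − 0.08750 = -0.04583 → -4.58 percentage points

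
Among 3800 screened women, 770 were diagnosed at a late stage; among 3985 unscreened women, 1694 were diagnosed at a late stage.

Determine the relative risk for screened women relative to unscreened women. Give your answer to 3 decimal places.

0.477

risk, screened women = 770/3800 = 0.2026
risk, unscreened women = 1694/3985 = 0.4251
RR = 0.2026 / 0.4251 = 0.477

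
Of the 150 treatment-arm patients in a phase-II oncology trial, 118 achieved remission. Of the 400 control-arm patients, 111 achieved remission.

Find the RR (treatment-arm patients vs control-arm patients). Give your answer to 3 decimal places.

risk, treatment-arm patients = 118/150 = 0.7867
risk, control-arm patients = 111/400 = 0.2775
RR = 0.7867 / 0.2775 = 2.835

RR: 2.835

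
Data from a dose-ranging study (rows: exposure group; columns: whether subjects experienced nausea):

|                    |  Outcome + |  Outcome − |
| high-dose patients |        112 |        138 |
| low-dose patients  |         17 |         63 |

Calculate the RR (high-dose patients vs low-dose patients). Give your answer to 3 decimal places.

risk, high-dose patients = 112/250 = 0.4480
risk, low-dose patients = 17/80 = 0.2125
RR = 0.4480 / 0.2125 = 2.108

RR ≈ 2.108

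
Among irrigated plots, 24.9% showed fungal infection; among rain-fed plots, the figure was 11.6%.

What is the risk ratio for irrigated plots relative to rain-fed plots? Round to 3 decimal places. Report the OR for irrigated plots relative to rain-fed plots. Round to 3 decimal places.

RR = 2.147; OR = 2.527

RR = 0.2490 / 0.1160 = 2.147
odds, irrigated plots = 0.2490/0.7510 = 0.3316
odds, rain-fed plots = 0.1160/0.8840 = 0.1312
OR = 0.3316 / 0.1312 = 2.527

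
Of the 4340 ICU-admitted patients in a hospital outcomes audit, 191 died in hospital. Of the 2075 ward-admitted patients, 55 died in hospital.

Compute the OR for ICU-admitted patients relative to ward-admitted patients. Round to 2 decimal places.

OR = (191 × 2020) / (4149 × 55) = 385820/228195 ≈ 1.69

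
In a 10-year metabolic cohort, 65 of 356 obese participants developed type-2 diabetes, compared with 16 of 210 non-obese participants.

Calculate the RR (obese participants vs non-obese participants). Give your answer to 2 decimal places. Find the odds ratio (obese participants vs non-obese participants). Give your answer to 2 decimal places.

risk, obese participants = 65/356 = 0.1826
risk, non-obese participants = 16/210 = 0.0762
RR = 0.1826 / 0.0762 = 2.40
OR = (65 × 194) / (291 × 16) = 12610/4656 ≈ 2.71

RR = 2.40; OR = 2.71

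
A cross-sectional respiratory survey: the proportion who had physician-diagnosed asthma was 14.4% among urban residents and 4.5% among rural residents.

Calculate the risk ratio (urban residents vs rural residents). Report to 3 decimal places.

RR = 0.14400 / 0.04500 = 3.200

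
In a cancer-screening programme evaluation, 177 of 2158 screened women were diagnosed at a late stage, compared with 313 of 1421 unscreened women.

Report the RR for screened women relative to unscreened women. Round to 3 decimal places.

risk, screened women = 177/2158 = 0.0820
risk, unscreened women = 313/1421 = 0.2203
RR = 0.0820 / 0.2203 = 0.372

0.372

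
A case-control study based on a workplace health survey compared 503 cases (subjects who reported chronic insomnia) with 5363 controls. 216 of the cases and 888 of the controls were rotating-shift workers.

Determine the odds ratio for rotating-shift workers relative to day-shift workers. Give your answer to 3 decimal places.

OR = (216 × 4475) / (888 × 287) = 966600/254856 ≈ 3.793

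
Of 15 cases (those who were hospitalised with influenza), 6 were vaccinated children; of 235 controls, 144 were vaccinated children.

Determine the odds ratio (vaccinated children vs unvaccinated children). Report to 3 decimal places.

OR = (6 × 91) / (144 × 9) = 546/1296 ≈ 0.421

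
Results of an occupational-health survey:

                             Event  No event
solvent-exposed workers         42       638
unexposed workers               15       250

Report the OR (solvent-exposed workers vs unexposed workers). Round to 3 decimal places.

odds, solvent-exposed workers = 42/638 = 0.0658
odds, unexposed workers = 15/250 = 0.0600
OR = 0.0658 / 0.0600 = 1.097

OR = 1.097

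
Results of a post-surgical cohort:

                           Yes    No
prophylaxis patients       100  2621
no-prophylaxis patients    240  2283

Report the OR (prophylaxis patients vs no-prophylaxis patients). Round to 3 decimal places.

odds, prophylaxis patients = 100/2621 = 0.03815
odds, no-prophylaxis patients = 240/2283 = 0.10512
OR = 0.03815 / 0.10512 = 0.363

OR ≈ 0.363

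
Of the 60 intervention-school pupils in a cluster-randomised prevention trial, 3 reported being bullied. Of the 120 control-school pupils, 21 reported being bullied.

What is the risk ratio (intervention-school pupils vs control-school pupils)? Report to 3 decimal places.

risk, intervention-school pupils = 3/60 = 0.0500
risk, control-school pupils = 21/120 = 0.1750
RR = 0.0500 / 0.1750 = 0.286

0.286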